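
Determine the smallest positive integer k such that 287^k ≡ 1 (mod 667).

308

By Lagrange's theorem, ord_667(287) divides φ(667) = φ(23·29) = (23−1)·(29−1) = 22·28 = 616 = 2^3 · 7 · 11.
Divisors of 616: 1, 2, 4, 7, 8, 11, 14, 22, 28, 44, 56, 77, 88, 154, 308, 616.
Check 287^d mod 667 for each divisor in increasing order:
287^1 ≡ 287 (mod 667)
287^2 ≡ 328 (mod 667)
287^4 ≡ 197 (mod 667)
287^7 ≡ 191 (mod 667)
287^8 ≡ 123 (mod 667)
287^11 ≡ 275 (mod 667)
287^14 ≡ 463 (mod 667)
287^22 ≡ 254 (mod 667)
287^28 ≡ 262 (mod 667)
287^44 ≡ 484 (mod 667)
287^56 ≡ 610 (mod 667)
287^77 ≡ 505 (mod 667)
287^88 ≡ 139 (mod 667)
287^154 ≡ 231 (mod 667)
287^308 ≡ 1 (mod 667) ✓
The smallest such exponent is 308, so the order of 287 is 308.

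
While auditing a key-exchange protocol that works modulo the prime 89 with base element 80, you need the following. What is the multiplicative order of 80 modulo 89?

44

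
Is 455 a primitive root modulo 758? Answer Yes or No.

No

φ(758) = φ(2)·φ(379) = 1·378 = 378 = 2 · 3^3 · 7.
It suffices to check that the order of 455 is not a proper divisor of 378: compute 455^(378/q) for q ∈ {2, 3, 7}.
455^189 ≡ 1 (mod 758)  [q = 2: ≡ 1 ✗]
455^126 ≡ 1 (mod 758)  [q = 3: ≡ 1 ✗]
455^54 ≡ 517 (mod 758)  [q = 7: ≢ 1 ✓]
The check at q = 2 fails, so 455 generates a proper subgroup.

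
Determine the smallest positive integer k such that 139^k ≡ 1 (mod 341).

Since 139 ∈ (Z/341Z)^×, its order divides φ(341) = φ(11·31) = (11−1)·(31−1) = 10·30 = 300 = 2^2 · 3 · 5^2.
Divisors of 300: 1, 2, 3, 4, 5, 6, 10, 12, 15, 20, 25, 30, 50, 60, 75, 100, 150, 300.
Test each divisor d:
139^1 ≡ 139 (mod 341)
139^2 ≡ 225 (mod 341)
139^3 ≡ 244 (mod 341)
139^4 ≡ 157 (mod 341)
139^5 ≡ 340 (mod 341)
139^6 ≡ 202 (mod 341)
139^10 ≡ 1 (mod 341) ✓
Therefore the multiplicative order of 139 modulo 341 is 10.

10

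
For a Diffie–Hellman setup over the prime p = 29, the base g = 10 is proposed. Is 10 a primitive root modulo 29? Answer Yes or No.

Yes

φ(29) = 29 − 1 = 28 = 2^2 · 7.
10 is a primitive root mod 29 iff 10^(φ(29)/q) ≢ 1 for every prime q | φ(29), i.e. q ∈ {2, 7}.
10^14 ≡ 28 (mod 29)  [q = 2: ≢ 1 ✓]
10^4 ≡ 24 (mod 29)  [q = 7: ≢ 1 ✓]
Every test exponent gives a nontrivial residue, hence 10 generates the full group.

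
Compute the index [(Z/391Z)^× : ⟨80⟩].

Since 80 ∈ (Z/391Z)^×, its order divides φ(391) = φ(17·23) = (17−1)·(23−1) = 16·22 = 352 = 2^5 · 11.
Divisors of 352: 1, 2, 4, 8, 11, 16, 22, 32, 44, 88, 176, 352.
Test each divisor d:
80^1 ≡ 80 (mod 391)
80^2 ≡ 144 (mod 391)
80^4 ≡ 13 (mod 391)
80^8 ≡ 169 (mod 391)
80^11 ≡ 91 (mod 391)
80^16 ≡ 18 (mod 391)
80^22 ≡ 70 (mod 391)
80^32 ≡ 324 (mod 391)
80^44 ≡ 208 (mod 391)
80^88 ≡ 254 (mod 391)
80^176 ≡ 1 (mod 391) ✓
So ord_391(80) = 176, hence |⟨80⟩| = 176.
Index = |(Z/391Z)^×| / |⟨80⟩| = 352 / 176 = 2.

2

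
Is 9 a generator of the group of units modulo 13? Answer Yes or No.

φ(13) = 13 − 1 = 12 = 2^2 · 3.
Test 9^(12/q) mod 13 for each prime factor q of 12:
9^6 ≡ 1 (mod 13)  [q = 2: ≡ 1 ✗]
9^4 ≡ 9 (mod 13)  [q = 3: ≢ 1 ✓]
Since 9^6 ≡ 1, the order of 9 divides 6 < 12, so 9 is not a primitive root.

No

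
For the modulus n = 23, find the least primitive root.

φ(23) = 23 − 1 = 22 = 2 · 11.
g is a primitive root iff g^(22/q) ≢ 1 (mod 23) for each prime q ∈ {2, 11}.
g = 2: 2^11 ≡ 1 — hits 1, so not a primitive root.
g = 3: 3^11 ≡ 1 — hits 1, so not a primitive root.
g = 4: 4^11 ≡ 1 — hits 1, so not a primitive root.
g = 5: 5^11 ≡ 22; 5^2 ≡ 2 — none is 1, so 5 is a primitive root.
The smallest primitive root modulo 23 is 5.

5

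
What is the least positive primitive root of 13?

φ(13) = 13 − 1 = 12 = 2^2 · 3.
g is a primitive root iff g^(12/q) ≢ 1 (mod 13) for each prime q ∈ {2, 3}.
g = 2: 2^6 ≡ 12; 2^4 ≡ 3 — none is 1, so 2 is a primitive root.
The smallest primitive root modulo 13 is 2.

2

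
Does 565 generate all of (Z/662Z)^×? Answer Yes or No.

φ(662) = φ(2)·φ(331) = 1·330 = 330 = 2 · 3 · 5 · 11.
565 is a primitive root mod 662 iff 565^(φ(662)/q) ≢ 1 for every prime q | φ(662), i.e. q ∈ {2, 3, 5, 11}.
565^165 ≡ 1 (mod 662)  [q = 2: ≡ 1 ✗]
565^110 ≡ 299 (mod 662)  [q = 3: ≢ 1 ✓]
565^66 ≡ 323 (mod 662)  [q = 5: ≢ 1 ✓]
565^30 ≡ 111 (mod 662)  [q = 11: ≢ 1 ✓]
The check at q = 2 fails, so 565 generates a proper subgroup.

No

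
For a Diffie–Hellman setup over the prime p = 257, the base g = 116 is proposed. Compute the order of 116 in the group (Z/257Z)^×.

ord(116) | φ(257) = 257 − 1 = 256 = 2^8.
Divisors of 256: 1, 2, 4, 8, 16, 32, 64, 128, 256.
Evaluate successive powers at the divisors of 256:
116^1 ≡ 116
116^2 ≡ 92
116^4 ≡ 240
116^8 ≡ 32
116^16 ≡ 253
116^32 ≡ 16
116^64 ≡ 256
116^128 ≡ 1
Hence ord(116) = 128.

128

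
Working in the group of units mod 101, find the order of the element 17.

10

By Lagrange's theorem, ord_101(17) divides φ(101) = 101 − 1 = 100 = 2^2 · 5^2.
Divisors of 100: 1, 2, 4, 5, 10, 20, 25, 50, 100.
Evaluate successive powers at the divisors of 100:
17^1 ≡ 17
17^2 ≡ 87
17^4 ≡ 95
17^5 ≡ 100
17^10 ≡ 1
So ord_101(17) = 10.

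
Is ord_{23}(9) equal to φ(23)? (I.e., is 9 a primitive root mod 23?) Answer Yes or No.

No

φ(23) = 23 − 1 = 22 = 2 · 11.
It suffices to check that the order of 9 is not a proper divisor of 22: compute 9^(22/q) for q ∈ {2, 11}.
9^11 ≡ 1 (mod 23)  [q = 2: ≡ 1 ✗]
9^2 ≡ 12 (mod 23)  [q = 11: ≢ 1 ✓]
The check at q = 2 fails, so 9 generates a proper subgroup.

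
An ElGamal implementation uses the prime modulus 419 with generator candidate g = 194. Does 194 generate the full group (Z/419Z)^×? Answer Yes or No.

φ(419) = 419 − 1 = 418 = 2 · 11 · 19.
An element g generates (Z/419Z)^× iff g^(418/q) ≢ 1 (mod 419) for each prime q ∈ {2, 11, 19}.
194^209 ≡ 418 (mod 419)  [q = 2: ≢ 1 ✓]
194^38 ≡ 59 (mod 419)  [q = 11: ≢ 1 ✓]
194^22 ≡ 379 (mod 419)  [q = 19: ≢ 1 ✓]
All checks pass, so 194 has order 418 and is a primitive root modulo 419.

Yes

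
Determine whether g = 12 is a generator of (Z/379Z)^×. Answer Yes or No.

φ(379) = 379 − 1 = 378 = 2 · 3^3 · 7.
Test 12^(378/q) mod 379 for each prime factor q of 378:
12^189 ≡ 378 (mod 379)  [q = 2: ≢ 1 ✓]
12^126 ≡ 327 (mod 379)  [q = 3: ≢ 1 ✓]
12^54 ≡ 94 (mod 379)  [q = 7: ≢ 1 ✓]
All checks pass, so 12 has order 378 and is a primitive root modulo 379.

Yes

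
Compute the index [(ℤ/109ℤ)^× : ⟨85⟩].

1

Since 85 ∈ (Z/109Z)^×, its order divides φ(109) = 109 − 1 = 108 = 2^2 · 3^3.
Divisors of 108: 1, 2, 3, 4, 6, 9, 12, 18, 27, 36, 54, 108.
Compute 85^d (mod 109) for the divisors d until we hit 1:
85^1 ≡ 85 (mod 109)
85^2 ≡ 31 (mod 109)
85^3 ≡ 19 (mod 109)
85^4 ≡ 89 (mod 109)
85^6 ≡ 34 (mod 109)
85^9 ≡ 101 (mod 109)
85^12 ≡ 66 (mod 109)
85^18 ≡ 64 (mod 109)
85^27 ≡ 33 (mod 109)
85^36 ≡ 63 (mod 109)
85^54 ≡ 108 (mod 109)
85^108 ≡ 1 (mod 109) ✓
So ord_109(85) = 108, hence |⟨85⟩| = 108.
[(Z/109Z)^× : ⟨85⟩] = 108/108 = 1.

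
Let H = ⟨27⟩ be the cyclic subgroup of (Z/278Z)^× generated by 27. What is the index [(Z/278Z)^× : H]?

3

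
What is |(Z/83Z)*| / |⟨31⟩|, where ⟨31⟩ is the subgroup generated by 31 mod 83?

The order of 31 must divide φ(83) = 83 − 1 = 82 = 2 · 41.
Divisors of 82: 1, 2, 41, 82.
Evaluate successive powers at the divisors of 82:
31^1 ≡ 31 (mod 83)
31^2 ≡ 48 (mod 83)
31^41 ≡ 1 (mod 83) ✓
The order of 31 is 41, so the subgroup it generates has 41 elements.
The index is φ(83) / ord(31) = 82 / 41 = 2.

2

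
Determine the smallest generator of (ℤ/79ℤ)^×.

3

φ(79) = 79 − 1 = 78 = 2 · 3 · 13.
Test candidates g = 2, 3, … against the prime factors q ∈ {2, 3, 13} of φ(79): g is a generator iff g^(78/q) ≢ 1 for every such q.
g = 2: 2^39 ≡ 1 — hits 1, so not a primitive root.
g = 3: 3^39 ≡ 78; 3^26 ≡ 23; 3^6 ≡ 18 — none is 1, so 3 is a primitive root.
So 3 is the smallest generator of (Z/79Z)^×.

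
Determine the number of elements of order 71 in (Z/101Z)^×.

0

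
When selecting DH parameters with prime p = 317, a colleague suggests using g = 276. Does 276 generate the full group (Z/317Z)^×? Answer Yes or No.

Yes

φ(317) = 317 − 1 = 316 = 2^2 · 79.
It suffices to check that the order of 276 is not a proper divisor of 316: compute 276^(316/q) for q ∈ {2, 79}.
276^158 ≡ 316 (mod 317)  [q = 2: ≢ 1 ✓]
276^4 ≡ 23 (mod 317)  [q = 79: ≢ 1 ✓]
None equal 1, so ord_317(276) = 316: 276 is a primitive root.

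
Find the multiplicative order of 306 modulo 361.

Since 306 ∈ (Z/361Z)^×, its order divides φ(361) = φ(19^2) = 19·(19−1) = 342 = 2 · 3^2 · 19.
Divisors of 342: 1, 2, 3, 6, 9, 18, 19, 38, 57, 114, 171, 342.
Evaluate successive powers at the divisors of 342:
306^1 ≡ 306 (mod 361)
306^2 ≡ 137 (mod 361)
306^3 ≡ 46 (mod 361)
306^6 ≡ 311 (mod 361)
306^9 ≡ 227 (mod 361)
306^18 ≡ 267 (mod 361)
306^19 ≡ 116 (mod 361)
306^38 ≡ 99 (mod 361)
306^57 ≡ 293 (mod 361)
306^114 ≡ 292 (mod 361)
306^171 ≡ 360 (mod 361)
306^342 ≡ 1 (mod 361) ✓
So ord_361(306) = 342.

342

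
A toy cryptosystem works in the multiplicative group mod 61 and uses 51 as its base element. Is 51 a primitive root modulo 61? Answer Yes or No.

φ(61) = 61 − 1 = 60 = 2^2 · 3 · 5.
It suffices to check that the order of 51 is not a proper divisor of 60: compute 51^(60/q) for q ∈ {2, 3, 5}.
51^30 ≡ 60 (mod 61)  [q = 2: ≢ 1 ✓]
51^20 ≡ 13 (mod 61)  [q = 3: ≢ 1 ✓]
51^12 ≡ 58 (mod 61)  [q = 5: ≢ 1 ✓]
All checks pass, so 51 has order 60 and is a primitive root modulo 61.

Yes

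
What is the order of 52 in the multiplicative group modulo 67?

Since 52 ∈ (Z/67Z)^×, its order divides φ(67) = 67 − 1 = 66 = 2 · 3 · 11.
Divisors of 66: 1, 2, 3, 6, 11, 22, 33, 66.
Compute 52^d (mod 67) for the divisors d until we hit 1:
52^1 ≡ 52
52^2 ≡ 24
52^3 ≡ 42
52^6 ≡ 22
52^11 ≡ 66
52^22 ≡ 1
So ord_67(52) = 22.

22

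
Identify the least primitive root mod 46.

φ(46) = φ(2)·φ(23) = 1·22 = 22 = 2 · 11.
Test candidates g = 2, 3, … against the prime factors q ∈ {2, 11} of φ(46): g is a generator iff g^(22/q) ≢ 1 for every such q.
g = 2: gcd(2, 46) = 2 > 1, not a unit — skip.
g = 3: 3^11 ≡ 1 — hits 1, so not a primitive root.
g = 4: gcd(4, 46) = 2 > 1, not a unit — skip.
g = 5: 5^11 ≡ 45; 5^2 ≡ 25 — none is 1, so 5 is a primitive root.
So 5 is the smallest generator of (Z/46Z)^×.

5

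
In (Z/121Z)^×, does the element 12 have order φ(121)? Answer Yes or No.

No

φ(121) = φ(11^2) = 11·(11−1) = 110 = 2 · 5 · 11.
Test 12^(110/q) mod 121 for each prime factor q of 110:
12^55 ≡ 1 (mod 121)  [q = 2: ≡ 1 ✗]
12^22 ≡ 1 (mod 121)  [q = 5: ≡ 1 ✗]
12^10 ≡ 111 (mod 121)  [q = 11: ≢ 1 ✓]
12^55 ≡ 1 shows ord(12) | 55, strictly less than φ(121); not a primitive root.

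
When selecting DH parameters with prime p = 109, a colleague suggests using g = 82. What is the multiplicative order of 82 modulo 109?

18

Since 82 ∈ (Z/109Z)^×, its order divides φ(109) = 109 − 1 = 108 = 2^2 · 3^3.
Divisors of 108: 1, 2, 3, 4, 6, 9, 12, 18, 27, 36, 54, 108.
Check 82^d mod 109 for each divisor in increasing order:
82^1 ≡ 82 (mod 109)
82^2 ≡ 75 (mod 109)
82^3 ≡ 46 (mod 109)
82^4 ≡ 66 (mod 109)
82^6 ≡ 45 (mod 109)
82^9 ≡ 108 (mod 109)
82^12 ≡ 63 (mod 109)
82^18 ≡ 1 (mod 109) ✓
Hence ord(82) = 18.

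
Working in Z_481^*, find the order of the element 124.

By Lagrange's theorem, ord_481(124) divides φ(481) = φ(13·37) = (13−1)·(37−1) = 12·36 = 432 = 2^4 · 3^3.
Divisors of 432: 1, 2, 3, 4, 6, 8, 9, 12, 16, 18, 24, 27, 36, 48, 54, 72, 108, 144, 216, 432.
Test each divisor d:
124^1 ≡ 124 (mod 481)
124^2 ≡ 465 (mod 481)
124^3 ≡ 421 (mod 481)
124^4 ≡ 256 (mod 481)
124^6 ≡ 233 (mod 481)
124^8 ≡ 120 (mod 481)
124^9 ≡ 450 (mod 481)
124^12 ≡ 417 (mod 481)
124^16 ≡ 451 (mod 481)
124^18 ≡ 480 (mod 481)
124^24 ≡ 248 (mod 481)
124^27 ≡ 31 (mod 481)
124^36 ≡ 1 (mod 481) ✓
Hence ord(124) = 36.

36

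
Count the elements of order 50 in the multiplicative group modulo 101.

20

φ(101) = 101 − 1 = 100 = 2^2 · 5^2.
(Z/101Z)^× is cyclic (|G| = 100); a cyclic group of order m has exactly φ(d) elements of each order d | m, and none otherwise.
50 = 2 · 5^2 divides 100, and φ(50) = 20.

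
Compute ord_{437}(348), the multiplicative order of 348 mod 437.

99

Since 348 ∈ (Z/437Z)^×, its order divides φ(437) = φ(19·23) = (19−1)·(23−1) = 18·22 = 396 = 2^2 · 3^2 · 11.
Divisors of 396: 1, 2, 3, 4, 6, 9, 11, 12, 18, 22, 33, 36, 44, 66, 99, 132, 198, 396.
Test each divisor d:
348^1 ≡ 348
348^2 ≡ 55
348^3 ≡ 349
348^4 ≡ 403
348^6 ≡ 315
348^9 ≡ 248
348^11 ≡ 93
348^12 ≡ 26
348^18 ≡ 324
348^22 ≡ 346
348^33 ≡ 277
348^36 ≡ 96
348^44 ≡ 415
348^66 ≡ 254
348^99 ≡ 1
So ord_437(348) = 99.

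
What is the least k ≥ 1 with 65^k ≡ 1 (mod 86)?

14

Since 65 ∈ (Z/86Z)^×, its order divides φ(86) = φ(2)·φ(43) = 1·42 = 42 = 2 · 3 · 7.
Divisors of 42: 1, 2, 3, 6, 7, 14, 21, 42.
Test each divisor d:
65^1 ≡ 65 (mod 86)
65^2 ≡ 11 (mod 86)
65^3 ≡ 27 (mod 86)
65^6 ≡ 41 (mod 86)
65^7 ≡ 85 (mod 86)
65^14 ≡ 1 (mod 86) ✓
Therefore the multiplicative order of 65 modulo 86 is 14.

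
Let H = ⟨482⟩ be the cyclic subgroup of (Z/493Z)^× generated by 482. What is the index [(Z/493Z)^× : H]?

By Lagrange's theorem, ord_493(482) divides φ(493) = φ(17·29) = (17−1)·(29−1) = 16·28 = 448 = 2^6 · 7.
Divisors of 448: 1, 2, 4, 7, 8, 14, 16, 28, 32, 56, 64, 112, 224, 448.
Compute 482^d (mod 493) for the divisors d until we hit 1:
482^1 ≡ 482 (mod 493)
482^2 ≡ 121 (mod 493)
482^4 ≡ 344 (mod 493)
482^7 ≡ 133 (mod 493)
482^8 ≡ 16 (mod 493)
482^14 ≡ 434 (mod 493)
482^16 ≡ 256 (mod 493)
482^28 ≡ 30 (mod 493)
482^32 ≡ 460 (mod 493)
482^56 ≡ 407 (mod 493)
482^64 ≡ 103 (mod 493)
482^112 ≡ 1 (mod 493) ✓
Thus |⟨482⟩| = ord(482) = 112.
[(Z/493Z)^× : ⟨482⟩] = 448/112 = 4.

4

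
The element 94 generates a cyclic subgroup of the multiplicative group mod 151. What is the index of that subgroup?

6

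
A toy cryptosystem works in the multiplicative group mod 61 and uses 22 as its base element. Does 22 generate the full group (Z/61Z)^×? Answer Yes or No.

φ(61) = 61 − 1 = 60 = 2^2 · 3 · 5.
An element g generates (Z/61Z)^× iff g^(60/q) ≢ 1 (mod 61) for each prime q ∈ {2, 3, 5}.
22^30 ≡ 1 (mod 61)  [q = 2: ≡ 1 ✗]
22^20 ≡ 47 (mod 61)  [q = 3: ≢ 1 ✓]
22^12 ≡ 9 (mod 61)  [q = 5: ≢ 1 ✓]
22^30 ≡ 1 shows ord(22) | 30, strictly less than φ(61); not a primitive root.

No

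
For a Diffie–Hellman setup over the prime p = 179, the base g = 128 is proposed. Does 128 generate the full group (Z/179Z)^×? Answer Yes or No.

Yes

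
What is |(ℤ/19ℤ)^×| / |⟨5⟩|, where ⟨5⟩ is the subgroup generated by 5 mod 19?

Since 5 ∈ (Z/19Z)^×, its order divides φ(19) = 19 − 1 = 18 = 2 · 3^2.
Divisors of 18: 1, 2, 3, 6, 9, 18.
Test each divisor d:
5^1 ≡ 5 (mod 19)
5^2 ≡ 6 (mod 19)
5^3 ≡ 11 (mod 19)
5^6 ≡ 7 (mod 19)
5^9 ≡ 1 (mod 19) ✓
So ord_19(5) = 9, hence |⟨5⟩| = 9.
Index = |(Z/19Z)^×| / |⟨5⟩| = 18 / 9 = 2.

2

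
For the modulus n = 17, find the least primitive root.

3

φ(17) = 17 − 1 = 16 = 2^4.
Test candidates g = 2, 3, … against the prime factors q ∈ {2} of φ(17): g is a generator iff g^(16/q) ≢ 1 for every such q.
g = 2: 2^8 ≡ 1 — hits 1, so not a primitive root.
g = 3: 3^8 ≡ 16 — none is 1, so 3 is a primitive root.
Hence the least primitive root of 17 is 3.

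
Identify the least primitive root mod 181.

φ(181) = 181 − 1 = 180 = 2^2 · 3^2 · 5.
Test candidates g = 2, 3, … against the prime factors q ∈ {2, 3, 5} of φ(181): g is a generator iff g^(180/q) ≢ 1 for every such q.
g = 2: 2^90 ≡ 180; 2^60 ≡ 48; 2^36 ≡ 59 — none is 1, so 2 is a primitive root.
The smallest primitive root modulo 181 is 2.

2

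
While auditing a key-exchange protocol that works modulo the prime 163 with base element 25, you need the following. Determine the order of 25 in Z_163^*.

By Lagrange's theorem, ord_163(25) divides φ(163) = 163 − 1 = 162 = 2 · 3^4.
Divisors of 162: 1, 2, 3, 6, 9, 18, 27, 54, 81, 162.
Evaluate successive powers at the divisors of 162:
25^1 ≡ 25 (mod 163)
25^2 ≡ 136 (mod 163)
25^3 ≡ 140 (mod 163)
25^6 ≡ 40 (mod 163)
25^9 ≡ 58 (mod 163)
25^18 ≡ 104 (mod 163)
25^27 ≡ 1 (mod 163) ✓
The smallest such exponent is 27, so the order of 25 is 27.

27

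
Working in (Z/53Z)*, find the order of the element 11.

26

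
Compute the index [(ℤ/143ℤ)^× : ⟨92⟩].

The order of 92 must divide φ(143) = φ(11·13) = (11−1)·(13−1) = 10·12 = 120 = 2^3 · 3 · 5.
Divisors of 120: 1, 2, 3, 4, 5, 6, 8, 10, 12, 15, 20, 24, 30, 40, 60, 120.
Evaluate successive powers at the divisors of 120:
92^1 ≡ 92 (mod 143)
92^2 ≡ 27 (mod 143)
92^3 ≡ 53 (mod 143)
92^4 ≡ 14 (mod 143)
92^5 ≡ 1 (mod 143) ✓
So ord_143(92) = 5, hence |⟨92⟩| = 5.
[(Z/143Z)^× : ⟨92⟩] = 120/5 = 24.

24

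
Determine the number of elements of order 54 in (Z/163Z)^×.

φ(163) = 163 − 1 = 162 = 2 · 3^4.
(Z/163Z)^× is cyclic (|G| = 162); a cyclic group of order m has exactly φ(d) elements of each order d | m, and none otherwise.
54 = 2 · 3^3 divides 162, and φ(54) = 18.

18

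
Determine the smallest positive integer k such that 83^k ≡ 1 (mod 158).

Since 83 ∈ (Z/158Z)^×, its order divides φ(158) = φ(2)·φ(79) = 1·78 = 78 = 2 · 3 · 13.
Divisors of 78: 1, 2, 3, 6, 13, 26, 39, 78.
Compute 83^d (mod 158) for the divisors d until we hit 1:
83^1 ≡ 83 (mod 158)
83^2 ≡ 95 (mod 158)
83^3 ≡ 143 (mod 158)
83^6 ≡ 67 (mod 158)
83^13 ≡ 23 (mod 158)
83^26 ≡ 55 (mod 158)
83^39 ≡ 1 (mod 158) ✓
Therefore the multiplicative order of 83 modulo 158 is 39.

39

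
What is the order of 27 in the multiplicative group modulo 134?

By Lagrange's theorem, ord_134(27) divides φ(134) = φ(2)·φ(67) = 1·66 = 66 = 2 · 3 · 11.
Divisors of 66: 1, 2, 3, 6, 11, 22, 33, 66.
Check 27^d mod 134 for each divisor in increasing order:
27^1 ≡ 27 (mod 134)
27^2 ≡ 59 (mod 134)
27^3 ≡ 119 (mod 134)
27^6 ≡ 91 (mod 134)
27^11 ≡ 133 (mod 134)
27^22 ≡ 1 (mod 134) ✓
Therefore the multiplicative order of 27 modulo 134 is 22.

22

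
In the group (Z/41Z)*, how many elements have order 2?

1

φ(41) = 41 − 1 = 40 = 2^3 · 5.
In a cyclic group of order 40, there are φ(d) elements of order d for each divisor d of 40, and zero for non-divisors.
2 | 40, and φ(2) = 2 − 1 = 1.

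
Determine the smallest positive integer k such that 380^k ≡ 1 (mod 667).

308

By Lagrange's theorem, ord_667(380) divides φ(667) = φ(23·29) = (23−1)·(29−1) = 22·28 = 616 = 2^3 · 7 · 11.
Divisors of 616: 1, 2, 4, 7, 8, 11, 14, 22, 28, 44, 56, 77, 88, 154, 308, 616.
Compute 380^d (mod 667) for the divisors d until we hit 1:
380^1 ≡ 380 (mod 667)
380^2 ≡ 328 (mod 667)
380^4 ≡ 197 (mod 667)
380^7 ≡ 476 (mod 667)
380^8 ≡ 123 (mod 667)
380^11 ≡ 392 (mod 667)
380^14 ≡ 463 (mod 667)
380^22 ≡ 254 (mod 667)
380^28 ≡ 262 (mod 667)
380^44 ≡ 484 (mod 667)
380^56 ≡ 610 (mod 667)
380^77 ≡ 162 (mod 667)
380^88 ≡ 139 (mod 667)
380^154 ≡ 231 (mod 667)
380^308 ≡ 1 (mod 667) ✓
Hence ord(380) = 308.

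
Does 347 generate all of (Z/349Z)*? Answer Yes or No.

φ(349) = 349 − 1 = 348 = 2^2 · 3 · 29.
An element g generates (Z/349Z)^× iff g^(348/q) ≢ 1 (mod 349) for each prime q ∈ {2, 3, 29}.
347^174 ≡ 348 (mod 349)  [q = 2: ≢ 1 ✓]
347^116 ≡ 226 (mod 349)  [q = 3: ≢ 1 ✓]
347^12 ≡ 257 (mod 349)  [q = 29: ≢ 1 ✓]
All checks pass, so 347 has order 348 and is a primitive root modulo 349.

Yes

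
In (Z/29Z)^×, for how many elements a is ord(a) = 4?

2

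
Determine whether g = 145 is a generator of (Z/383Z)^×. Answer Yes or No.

Yes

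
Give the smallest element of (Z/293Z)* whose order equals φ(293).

φ(293) = 293 − 1 = 292 = 2^2 · 73.
g is a primitive root iff g^(292/q) ≢ 1 (mod 293) for each prime q ∈ {2, 73}.
g = 2: 2^146 ≡ 292; 2^4 ≡ 16 — none is 1, so 2 is a primitive root.
Hence the least primitive root of 293 is 2.

2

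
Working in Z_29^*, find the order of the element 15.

28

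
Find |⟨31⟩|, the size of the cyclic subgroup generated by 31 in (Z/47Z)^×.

ord(31) | φ(47) = 47 − 1 = 46 = 2 · 23.
Divisors of 46: 1, 2, 23, 46.
Evaluate successive powers at the divisors of 46:
31^1 ≡ 31
31^2 ≡ 21
31^23 ≡ 46
31^46 ≡ 1
Therefore the multiplicative order of 31 modulo 47 is 46.

46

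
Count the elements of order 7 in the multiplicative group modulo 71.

φ(71) = 71 − 1 = 70 = 2 · 5 · 7.
In a cyclic group of order 70, there are φ(d) elements of order d for each divisor d of 70, and zero for non-divisors.
7 | 70, and φ(7) = 7 − 1 = 6.

6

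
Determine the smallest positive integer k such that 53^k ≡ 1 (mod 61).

20

ord(53) | φ(61) = 61 − 1 = 60 = 2^2 · 3 · 5.
Divisors of 60: 1, 2, 3, 4, 5, 6, 10, 12, 15, 20, 30, 60.
Test each divisor d:
53^1 ≡ 53 (mod 61)
53^2 ≡ 3 (mod 61)
53^3 ≡ 37 (mod 61)
53^4 ≡ 9 (mod 61)
53^5 ≡ 50 (mod 61)
53^6 ≡ 27 (mod 61)
53^10 ≡ 60 (mod 61)
53^12 ≡ 58 (mod 61)
53^15 ≡ 11 (mod 61)
53^20 ≡ 1 (mod 61) ✓
So ord_61(53) = 20.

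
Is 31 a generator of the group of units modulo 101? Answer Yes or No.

No

φ(101) = 101 − 1 = 100 = 2^2 · 5^2.
Test 31^(100/q) mod 101 for each prime factor q of 100:
31^50 ≡ 1 (mod 101)  [q = 2: ≡ 1 ✗]
31^20 ≡ 84 (mod 101)  [q = 5: ≢ 1 ✓]
The check at q = 2 fails, so 31 generates a proper subgroup.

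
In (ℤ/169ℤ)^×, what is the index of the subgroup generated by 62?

2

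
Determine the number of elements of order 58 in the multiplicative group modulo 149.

0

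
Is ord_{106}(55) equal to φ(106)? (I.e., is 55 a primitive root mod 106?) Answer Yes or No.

φ(106) = φ(2)·φ(53) = 1·52 = 52 = 2^2 · 13.
Test 55^(52/q) mod 106 for each prime factor q of 52:
55^26 ≡ 105 (mod 106)  [q = 2: ≢ 1 ✓]
55^4 ≡ 69 (mod 106)  [q = 13: ≢ 1 ✓]
Every test exponent gives a nontrivial residue, hence 55 generates the full group.

Yes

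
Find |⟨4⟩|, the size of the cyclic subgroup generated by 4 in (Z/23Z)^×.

11

The order of 4 must divide φ(23) = 23 − 1 = 22 = 2 · 11.
Divisors of 22: 1, 2, 11, 22.
Evaluate successive powers at the divisors of 22:
4^1 ≡ 4
4^2 ≡ 16
4^11 ≡ 1
So ord_23(4) = 11.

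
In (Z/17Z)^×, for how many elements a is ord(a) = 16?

8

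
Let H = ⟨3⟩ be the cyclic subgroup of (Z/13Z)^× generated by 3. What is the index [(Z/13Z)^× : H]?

The order of 3 must divide φ(13) = 13 − 1 = 12 = 2^2 · 3.
Divisors of 12: 1, 2, 3, 4, 6, 12.
Compute 3^d (mod 13) for the divisors d until we hit 1:
3^1 ≡ 3 (mod 13)
3^2 ≡ 9 (mod 13)
3^3 ≡ 1 (mod 13) ✓
Thus |⟨3⟩| = ord(3) = 3.
Index = |(Z/13Z)^×| / |⟨3⟩| = 12 / 3 = 4.

4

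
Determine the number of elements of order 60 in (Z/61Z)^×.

16

φ(61) = 61 − 1 = 60 = 2^2 · 3 · 5.
In a cyclic group of order 60, there are φ(d) elements of order d for each divisor d of 60, and zero for non-divisors.
60 = 2^2 · 3 · 5 divides 60, and φ(60) = 16.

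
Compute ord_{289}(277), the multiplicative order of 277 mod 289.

Since 277 ∈ (Z/289Z)^×, its order divides φ(289) = φ(17^2) = 17·(17−1) = 272 = 2^4 · 17.
Divisors of 272: 1, 2, 4, 8, 16, 17, 34, 68, 136, 272.
Compute 277^d (mod 289) for the divisors d until we hit 1:
277^1 ≡ 277 (mod 289)
277^2 ≡ 144 (mod 289)
277^4 ≡ 217 (mod 289)
277^8 ≡ 271 (mod 289)
277^16 ≡ 35 (mod 289)
277^17 ≡ 158 (mod 289)
277^34 ≡ 110 (mod 289)
277^68 ≡ 251 (mod 289)
277^136 ≡ 288 (mod 289)
277^272 ≡ 1 (mod 289) ✓
Hence ord(277) = 272.

272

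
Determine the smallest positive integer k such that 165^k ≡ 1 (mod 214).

106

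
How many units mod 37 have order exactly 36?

φ(37) = 37 − 1 = 36 = 2^2 · 3^2.
(Z/37Z)^× is cyclic (|G| = 36); a cyclic group of order m has exactly φ(d) elements of each order d | m, and none otherwise.
36 = 2^2 · 3^2 divides 36, and φ(36) = 12.

12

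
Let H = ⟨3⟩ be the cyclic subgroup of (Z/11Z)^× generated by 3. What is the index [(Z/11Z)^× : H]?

2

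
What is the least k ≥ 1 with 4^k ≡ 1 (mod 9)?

The order of 4 must divide φ(9) = φ(3^2) = 3·(3−1) = 6 = 2 · 3.
Divisors of 6: 1, 2, 3, 6.
Check 4^d mod 9 for each divisor in increasing order:
4^1 ≡ 4 (mod 9)
4^2 ≡ 7 (mod 9)
4^3 ≡ 1 (mod 9) ✓
Therefore the multiplicative order of 4 modulo 9 is 3.

3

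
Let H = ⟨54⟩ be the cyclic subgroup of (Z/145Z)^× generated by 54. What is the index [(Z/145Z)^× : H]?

8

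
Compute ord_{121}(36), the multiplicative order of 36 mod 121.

By Lagrange's theorem, ord_121(36) divides φ(121) = φ(11^2) = 11·(11−1) = 110 = 2 · 5 · 11.
Divisors of 110: 1, 2, 5, 10, 11, 22, 55, 110.
Test each divisor d:
36^1 ≡ 36 (mod 121)
36^2 ≡ 86 (mod 121)
36^5 ≡ 56 (mod 121)
36^10 ≡ 111 (mod 121)
36^11 ≡ 3 (mod 121)
36^22 ≡ 9 (mod 121)
36^55 ≡ 1 (mod 121) ✓
Hence ord(36) = 55.

55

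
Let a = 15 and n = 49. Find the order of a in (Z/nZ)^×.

The order of 15 must divide φ(49) = φ(7^2) = 7·(7−1) = 42 = 2 · 3 · 7.
Divisors of 42: 1, 2, 3, 6, 7, 14, 21, 42.
Test each divisor d:
15^1 ≡ 15 (mod 49)
15^2 ≡ 29 (mod 49)
15^3 ≡ 43 (mod 49)
15^6 ≡ 36 (mod 49)
15^7 ≡ 1 (mod 49) ✓
So ord_49(15) = 7.

7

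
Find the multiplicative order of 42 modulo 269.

268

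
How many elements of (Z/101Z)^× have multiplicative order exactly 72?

φ(101) = 101 − 1 = 100 = 2^2 · 5^2.
Since (Z/101Z)^× is cyclic of order 100, the number of elements of order d is φ(d) when d | 100 and 0 otherwise.
Here 100 is not a multiple of 72, so there are no elements of order 72.

0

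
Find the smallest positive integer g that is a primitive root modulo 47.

5

φ(47) = 47 − 1 = 46 = 2 · 23.
g is a primitive root iff g^(46/q) ≢ 1 (mod 47) for each prime q ∈ {2, 23}.
g = 2: 2^23 ≡ 1 — hits 1, so not a primitive root.
g = 3: 3^23 ≡ 1 — hits 1, so not a primitive root.
g = 4: 4^23 ≡ 1 — hits 1, so not a primitive root.
g = 5: 5^23 ≡ 46; 5^2 ≡ 25 — none is 1, so 5 is a primitive root.
The smallest primitive root modulo 47 is 5.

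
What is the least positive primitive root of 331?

φ(331) = 331 − 1 = 330 = 2 · 3 · 5 · 11.
Test candidates g = 2, 3, … against the prime factors q ∈ {2, 3, 5, 11} of φ(331): g is a generator iff g^(330/q) ≢ 1 for every such q.
g = 2: 2^165 ≡ 330; 2^110 ≡ 299; 2^66 ≡ 64; 2^30 ≡ 1 — hits 1, so not a primitive root.
g = 3: 3^165 ≡ 330; 3^110 ≡ 299; 3^66 ≡ 64; 3^30 ≡ 270 — none is 1, so 3 is a primitive root.
So 3 is the smallest generator of (Z/331Z)^×.

3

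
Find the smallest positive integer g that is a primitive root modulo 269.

2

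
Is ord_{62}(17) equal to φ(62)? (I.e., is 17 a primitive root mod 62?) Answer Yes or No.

Yes

φ(62) = φ(2)·φ(31) = 1·30 = 30 = 2 · 3 · 5.
Test 17^(30/q) mod 62 for each prime factor q of 30:
17^15 ≡ 61 (mod 62)  [q = 2: ≢ 1 ✓]
17^10 ≡ 25 (mod 62)  [q = 3: ≢ 1 ✓]
17^6 ≡ 39 (mod 62)  [q = 5: ≢ 1 ✓]
None equal 1, so ord_62(17) = 30: 17 is a primitive root.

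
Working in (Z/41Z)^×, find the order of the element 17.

By Lagrange's theorem, ord_41(17) divides φ(41) = 41 − 1 = 40 = 2^3 · 5.
Divisors of 40: 1, 2, 4, 5, 8, 10, 20, 40.
Evaluate successive powers at the divisors of 40:
17^1 ≡ 17 (mod 41)
17^2 ≡ 2 (mod 41)
17^4 ≡ 4 (mod 41)
17^5 ≡ 27 (mod 41)
17^8 ≡ 16 (mod 41)
17^10 ≡ 32 (mod 41)
17^20 ≡ 40 (mod 41)
17^40 ≡ 1 (mod 41) ✓
So ord_41(17) = 40.

40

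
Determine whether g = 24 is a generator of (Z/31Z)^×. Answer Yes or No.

φ(31) = 31 − 1 = 30 = 2 · 3 · 5.
It suffices to check that the order of 24 is not a proper divisor of 30: compute 24^(30/q) for q ∈ {2, 3, 5}.
24^15 ≡ 30 (mod 31)  [q = 2: ≢ 1 ✓]
24^10 ≡ 25 (mod 31)  [q = 3: ≢ 1 ✓]
24^6 ≡ 4 (mod 31)  [q = 5: ≢ 1 ✓]
None equal 1, so ord_31(24) = 30: 24 is a primitive root.

Yes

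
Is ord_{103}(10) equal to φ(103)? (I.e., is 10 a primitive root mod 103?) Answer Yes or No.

φ(103) = 103 − 1 = 102 = 2 · 3 · 17.
Test 10^(102/q) mod 103 for each prime factor q of 102:
10^51 ≡ 102 (mod 103)  [q = 2: ≢ 1 ✓]
10^34 ≡ 1 (mod 103)  [q = 3: ≡ 1 ✗]
10^6 ≡ 76 (mod 103)  [q = 17: ≢ 1 ✓]
10^34 ≡ 1 shows ord(10) | 34, strictly less than φ(103); not a primitive root.

No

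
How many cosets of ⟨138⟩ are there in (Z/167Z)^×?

1

The order of 138 must divide φ(167) = 167 − 1 = 166 = 2 · 83.
Divisors of 166: 1, 2, 83, 166.
Evaluate successive powers at the divisors of 166:
138^1 ≡ 138
138^2 ≡ 6
138^83 ≡ 166
138^166 ≡ 1
So ord_167(138) = 166, hence |⟨138⟩| = 166.
The index is φ(167) / ord(138) = 166 / 166 = 1.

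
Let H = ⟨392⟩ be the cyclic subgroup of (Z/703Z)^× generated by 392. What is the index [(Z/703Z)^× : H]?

By Lagrange's theorem, ord_703(392) divides φ(703) = φ(19·37) = (19−1)·(37−1) = 18·36 = 648 = 2^3 · 3^4.
Divisors of 648: 1, 2, 3, 4, 6, 8, 9, 12, 18, 24, 27, 36, 54, 72, 81, 108, 162, 216, 324, 648.
Compute 392^d (mod 703) for the divisors d until we hit 1:
392^1 ≡ 392
392^2 ≡ 410
392^3 ≡ 436
392^4 ≡ 83
392^6 ≡ 286
392^8 ≡ 562
392^9 ≡ 265
392^12 ≡ 248
392^18 ≡ 628
392^24 ≡ 343
392^27 ≡ 512
392^36 ≡ 1
Thus |⟨392⟩| = ord(392) = 36.
The index is φ(703) / ord(392) = 648 / 36 = 18.

18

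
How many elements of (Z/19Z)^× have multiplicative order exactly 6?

2

φ(19) = 19 − 1 = 18 = 2 · 3^2.
(Z/19Z)^× is cyclic (|G| = 18); a cyclic group of order m has exactly φ(d) elements of each order d | m, and none otherwise.
6 = 2 · 3 divides 18, and φ(6) = 2.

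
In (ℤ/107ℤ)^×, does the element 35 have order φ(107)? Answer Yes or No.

φ(107) = 107 − 1 = 106 = 2 · 53.
Test 35^(106/q) mod 107 for each prime factor q of 106:
35^53 ≡ 1 (mod 107)  [q = 2: ≡ 1 ✗]
35^2 ≡ 48 (mod 107)  [q = 53: ≢ 1 ✓]
Since 35^53 ≡ 1, the order of 35 divides 53 < 106, so 35 is not a primitive root.

No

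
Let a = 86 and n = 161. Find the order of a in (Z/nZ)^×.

66

By Lagrange's theorem, ord_161(86) divides φ(161) = φ(7·23) = (7−1)·(23−1) = 6·22 = 132 = 2^2 · 3 · 11.
Divisors of 132: 1, 2, 3, 4, 6, 11, 12, 22, 33, 44, 66, 132.
Evaluate successive powers at the divisors of 132:
86^1 ≡ 86 (mod 161)
86^2 ≡ 151 (mod 161)
86^3 ≡ 106 (mod 161)
86^4 ≡ 100 (mod 161)
86^6 ≡ 127 (mod 161)
86^11 ≡ 137 (mod 161)
86^12 ≡ 29 (mod 161)
86^22 ≡ 93 (mod 161)
86^33 ≡ 22 (mod 161)
86^44 ≡ 116 (mod 161)
86^66 ≡ 1 (mod 161) ✓
Hence ord(86) = 66.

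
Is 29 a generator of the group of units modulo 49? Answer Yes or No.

No

φ(49) = φ(7^2) = 7·(7−1) = 42 = 2 · 3 · 7.
29 is a primitive root mod 49 iff 29^(φ(49)/q) ≢ 1 for every prime q | φ(49), i.e. q ∈ {2, 3, 7}.
29^21 ≡ 1 (mod 49)  [q = 2: ≡ 1 ✗]
29^14 ≡ 1 (mod 49)  [q = 3: ≡ 1 ✗]
29^6 ≡ 22 (mod 49)  [q = 7: ≢ 1 ✓]
Since 29^21 ≡ 1, the order of 29 divides 21 < 42, so 29 is not a primitive root.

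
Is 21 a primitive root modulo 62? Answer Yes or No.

Yes

φ(62) = φ(2)·φ(31) = 1·30 = 30 = 2 · 3 · 5.
21 is a primitive root mod 62 iff 21^(φ(62)/q) ≢ 1 for every prime q | φ(62), i.e. q ∈ {2, 3, 5}.
21^15 ≡ 61 (mod 62)  [q = 2: ≢ 1 ✓]
21^10 ≡ 5 (mod 62)  [q = 3: ≢ 1 ✓]
21^6 ≡ 33 (mod 62)  [q = 5: ≢ 1 ✓]
Every test exponent gives a nontrivial residue, hence 21 generates the full group.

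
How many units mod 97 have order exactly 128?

0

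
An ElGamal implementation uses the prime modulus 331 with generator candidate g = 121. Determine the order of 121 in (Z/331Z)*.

165

ord(121) | φ(331) = 331 − 1 = 330 = 2 · 3 · 5 · 11.
Divisors of 330: 1, 2, 3, 5, 6, 10, 11, 15, 22, 30, 33, 55, 66, 110, 165, 330.
Check 121^d mod 331 for each divisor in increasing order:
121^1 ≡ 121
121^2 ≡ 77
121^3 ≡ 49
121^5 ≡ 132
121^6 ≡ 84
121^10 ≡ 212
121^11 ≡ 165
121^15 ≡ 180
121^22 ≡ 83
121^30 ≡ 293
121^33 ≡ 124
121^55 ≡ 31
121^66 ≡ 150
121^110 ≡ 299
121^165 ≡ 1
So ord_331(121) = 165.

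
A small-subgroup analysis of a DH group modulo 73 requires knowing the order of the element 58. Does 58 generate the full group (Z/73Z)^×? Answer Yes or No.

φ(73) = 73 − 1 = 72 = 2^3 · 3^2.
It suffices to check that the order of 58 is not a proper divisor of 72: compute 58^(72/q) for q ∈ {2, 3}.
58^36 ≡ 72 (mod 73)  [q = 2: ≢ 1 ✓]
58^24 ≡ 8 (mod 73)  [q = 3: ≢ 1 ✓]
All checks pass, so 58 has order 72 and is a primitive root modulo 73.

Yes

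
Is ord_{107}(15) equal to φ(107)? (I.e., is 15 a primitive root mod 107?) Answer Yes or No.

Yes

φ(107) = 107 − 1 = 106 = 2 · 53.
An element g generates (Z/107Z)^× iff g^(106/q) ≢ 1 (mod 107) for each prime q ∈ {2, 53}.
15^53 ≡ 106 (mod 107)  [q = 2: ≢ 1 ✓]
15^2 ≡ 11 (mod 107)  [q = 53: ≢ 1 ✓]
Every test exponent gives a nontrivial residue, hence 15 generates the full group.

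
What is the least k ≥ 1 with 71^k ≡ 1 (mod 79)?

26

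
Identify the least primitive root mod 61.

φ(61) = 61 − 1 = 60 = 2^2 · 3 · 5.
g is a primitive root iff g^(60/q) ≢ 1 (mod 61) for each prime q ∈ {2, 3, 5}.
g = 2: 2^30 ≡ 60; 2^20 ≡ 47; 2^12 ≡ 9 — none is 1, so 2 is a primitive root.
The smallest primitive root modulo 61 is 2.

2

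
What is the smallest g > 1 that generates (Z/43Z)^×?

3

φ(43) = 43 − 1 = 42 = 2 · 3 · 7.
Test candidates g = 2, 3, … against the prime factors q ∈ {2, 3, 7} of φ(43): g is a generator iff g^(42/q) ≢ 1 for every such q.
g = 2: 2^21 ≡ 42; 2^14 ≡ 1 — hits 1, so not a primitive root.
g = 3: 3^21 ≡ 42; 3^14 ≡ 36; 3^6 ≡ 41 — none is 1, so 3 is a primitive root.
Hence the least primitive root of 43 is 3.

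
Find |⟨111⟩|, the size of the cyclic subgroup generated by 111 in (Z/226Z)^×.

By Lagrange's theorem, ord_226(111) divides φ(226) = φ(2)·φ(113) = 1·112 = 112 = 2^4 · 7.
Divisors of 112: 1, 2, 4, 7, 8, 14, 16, 28, 56, 112.
Test each divisor d:
111^1 ≡ 111
111^2 ≡ 117
111^4 ≡ 129
111^7 ≡ 211
111^8 ≡ 143
111^14 ≡ 225
111^16 ≡ 109
111^28 ≡ 1
Hence ord(111) = 28.

28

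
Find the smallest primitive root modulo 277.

5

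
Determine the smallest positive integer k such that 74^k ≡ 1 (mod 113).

ord(74) | φ(113) = 113 − 1 = 112 = 2^4 · 7.
Divisors of 112: 1, 2, 4, 7, 8, 14, 16, 28, 56, 112.
Check 74^d mod 113 for each divisor in increasing order:
74^1 ≡ 74
74^2 ≡ 52
74^4 ≡ 105
74^7 ≡ 65
74^8 ≡ 64
74^14 ≡ 44
74^16 ≡ 28
74^28 ≡ 15
74^56 ≡ 112
74^112 ≡ 1
Therefore the multiplicative order of 74 modulo 113 is 112.

112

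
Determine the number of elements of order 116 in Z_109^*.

0

φ(109) = 109 − 1 = 108 = 2^2 · 3^3.
(Z/109Z)^× is cyclic (|G| = 108); a cyclic group of order m has exactly φ(d) elements of each order d | m, and none otherwise.
Here 108 is not a multiple of 116, so there are no elements of order 116.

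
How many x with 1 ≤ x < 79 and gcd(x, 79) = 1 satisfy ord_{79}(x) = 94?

φ(79) = 79 − 1 = 78 = 2 · 3 · 13.
(Z/79Z)^× is cyclic (|G| = 78); a cyclic group of order m has exactly φ(d) elements of each order d | m, and none otherwise.
94 does not divide 78, so no element of (Z/79Z)^× has order 94.

0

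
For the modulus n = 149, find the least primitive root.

2

φ(149) = 149 − 1 = 148 = 2^2 · 37.
Test candidates g = 2, 3, … against the prime factors q ∈ {2, 37} of φ(149): g is a generator iff g^(148/q) ≢ 1 for every such q.
g = 2: 2^74 ≡ 148; 2^4 ≡ 16 — none is 1, so 2 is a primitive root.
The smallest primitive root modulo 149 is 2.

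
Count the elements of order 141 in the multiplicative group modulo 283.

92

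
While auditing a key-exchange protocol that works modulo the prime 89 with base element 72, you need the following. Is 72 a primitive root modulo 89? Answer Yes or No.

φ(89) = 89 − 1 = 88 = 2^3 · 11.
72 is a primitive root mod 89 iff 72^(φ(89)/q) ≢ 1 for every prime q | φ(89), i.e. q ∈ {2, 11}.
72^44 ≡ 1 (mod 89)  [q = 2: ≡ 1 ✗]
72^8 ≡ 8 (mod 89)  [q = 11: ≢ 1 ✓]
Since 72^44 ≡ 1, the order of 72 divides 44 < 88, so 72 is not a primitive root.

No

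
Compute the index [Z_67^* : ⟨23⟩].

The order of 23 must divide φ(67) = 67 − 1 = 66 = 2 · 3 · 11.
Divisors of 66: 1, 2, 3, 6, 11, 22, 33, 66.
Check 23^d mod 67 for each divisor in increasing order:
23^1 ≡ 23 (mod 67)
23^2 ≡ 60 (mod 67)
23^3 ≡ 40 (mod 67)
23^6 ≡ 59 (mod 67)
23^11 ≡ 29 (mod 67)
23^22 ≡ 37 (mod 67)
23^33 ≡ 1 (mod 67) ✓
The order of 23 is 33, so the subgroup it generates has 33 elements.
[(Z/67Z)^× : ⟨23⟩] = 66/33 = 2.

2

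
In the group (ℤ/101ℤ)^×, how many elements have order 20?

φ(101) = 101 − 1 = 100 = 2^2 · 5^2.
Since (Z/101Z)^× is cyclic of order 100, the number of elements of order d is φ(d) when d | 100 and 0 otherwise.
20 = 2^2 · 5 divides 100, and φ(20) = 8.

8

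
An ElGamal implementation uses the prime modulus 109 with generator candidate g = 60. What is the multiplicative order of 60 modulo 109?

By Lagrange's theorem, ord_109(60) divides φ(109) = 109 − 1 = 108 = 2^2 · 3^3.
Divisors of 108: 1, 2, 3, 4, 6, 9, 12, 18, 27, 36, 54, 108.
Compute 60^d (mod 109) for the divisors d until we hit 1:
60^1 ≡ 60 (mod 109)
60^2 ≡ 3 (mod 109)
60^3 ≡ 71 (mod 109)
60^4 ≡ 9 (mod 109)
60^6 ≡ 27 (mod 109)
60^9 ≡ 64 (mod 109)
60^12 ≡ 75 (mod 109)
60^18 ≡ 63 (mod 109)
60^27 ≡ 108 (mod 109)
60^36 ≡ 45 (mod 109)
60^54 ≡ 1 (mod 109) ✓
The smallest such exponent is 54, so the order of 60 is 54.

54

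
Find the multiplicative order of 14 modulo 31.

Since 14 ∈ (Z/31Z)^×, its order divides φ(31) = 31 − 1 = 30 = 2 · 3 · 5.
Divisors of 30: 1, 2, 3, 5, 6, 10, 15, 30.
Check 14^d mod 31 for each divisor in increasing order:
14^1 ≡ 14 (mod 31)
14^2 ≡ 10 (mod 31)
14^3 ≡ 16 (mod 31)
14^5 ≡ 5 (mod 31)
14^6 ≡ 8 (mod 31)
14^10 ≡ 25 (mod 31)
14^15 ≡ 1 (mod 31) ✓
The smallest such exponent is 15, so the order of 14 is 15.

15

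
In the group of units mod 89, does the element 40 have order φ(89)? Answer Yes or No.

φ(89) = 89 − 1 = 88 = 2^3 · 11.
40 is a primitive root mod 89 iff 40^(φ(89)/q) ≢ 1 for every prime q | φ(89), i.e. q ∈ {2, 11}.
40^44 ≡ 1 (mod 89)  [q = 2: ≡ 1 ✗]
40^8 ≡ 16 (mod 89)  [q = 11: ≢ 1 ✓]
The check at q = 2 fails, so 40 generates a proper subgroup.

No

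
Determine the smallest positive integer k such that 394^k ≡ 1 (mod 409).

204

The order of 394 must divide φ(409) = 409 − 1 = 408 = 2^3 · 3 · 17.
Divisors of 408: 1, 2, 3, 4, 6, 8, 12, 17, 24, 34, 51, 68, 102, 136, 204, 408.
Compute 394^d (mod 409) for the divisors d until we hit 1:
394^1 ≡ 394 (mod 409)
394^2 ≡ 225 (mod 409)
394^3 ≡ 306 (mod 409)
394^4 ≡ 318 (mod 409)
394^6 ≡ 384 (mod 409)
394^8 ≡ 101 (mod 409)
394^12 ≡ 216 (mod 409)
394^17 ≡ 360 (mod 409)
394^24 ≡ 30 (mod 409)
394^34 ≡ 356 (mod 409)
394^51 ≡ 143 (mod 409)
394^68 ≡ 355 (mod 409)
394^102 ≡ 408 (mod 409)
394^136 ≡ 53 (mod 409)
394^204 ≡ 1 (mod 409) ✓
Hence ord(394) = 204.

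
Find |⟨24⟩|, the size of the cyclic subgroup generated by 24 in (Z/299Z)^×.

12

ord(24) | φ(299) = φ(13·23) = (13−1)·(23−1) = 12·22 = 264 = 2^3 · 3 · 11.
Divisors of 264: 1, 2, 3, 4, 6, 8, 11, 12, 22, 24, 33, 44, 66, 88, 132, 264.
Test each divisor d:
24^1 ≡ 24
24^2 ≡ 277
24^3 ≡ 70
24^4 ≡ 185
24^6 ≡ 116
24^8 ≡ 139
24^11 ≡ 162
24^12 ≡ 1
So ord_299(24) = 12.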